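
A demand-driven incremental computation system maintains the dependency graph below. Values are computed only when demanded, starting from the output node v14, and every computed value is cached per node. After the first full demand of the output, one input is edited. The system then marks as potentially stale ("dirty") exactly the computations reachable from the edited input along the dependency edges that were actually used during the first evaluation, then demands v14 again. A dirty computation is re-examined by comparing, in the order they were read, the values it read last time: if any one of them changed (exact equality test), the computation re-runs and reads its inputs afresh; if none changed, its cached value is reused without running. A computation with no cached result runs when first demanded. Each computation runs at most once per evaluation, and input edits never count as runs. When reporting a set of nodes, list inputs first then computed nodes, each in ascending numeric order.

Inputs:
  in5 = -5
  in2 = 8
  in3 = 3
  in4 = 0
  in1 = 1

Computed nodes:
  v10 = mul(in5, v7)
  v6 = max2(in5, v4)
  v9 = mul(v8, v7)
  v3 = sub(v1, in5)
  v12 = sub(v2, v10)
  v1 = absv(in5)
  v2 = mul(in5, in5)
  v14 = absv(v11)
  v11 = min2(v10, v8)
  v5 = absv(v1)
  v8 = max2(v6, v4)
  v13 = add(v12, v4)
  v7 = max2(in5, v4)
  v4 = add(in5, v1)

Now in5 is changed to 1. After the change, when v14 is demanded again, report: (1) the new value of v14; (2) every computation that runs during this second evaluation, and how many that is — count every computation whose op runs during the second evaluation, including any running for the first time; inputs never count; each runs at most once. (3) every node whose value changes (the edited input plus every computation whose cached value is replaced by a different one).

New value of v14: 2.
Computations that run: v1, v4, v6, v7, v8, v10, v11, v14 — 8 in total.
Values that change: in5, v1, v4, v6, v7, v8, v10, v11, v14.

First evaluation (everything demanded from the output):
  v1 = absv(-5) = 5
  v4 = add(-5, 5) = 0
  v6 = max2(-5, 0) = 0
  v7 = max2(-5, 0) = 0
  v8 = max2(0, 0) = 0
  v10 = mul(-5, 0) = 0
  v11 = min2(0, 0) = 0
  v14 = absv(0) = 0

Propagation after the edit:
  v1: runs — in5 -5->1; result 1.
  v4: runs — in5 -5->1; v1 5->1; result 2.
  v6: runs — in5 -5->1; v4 0->2; result 2.
  v7: runs — in5 -5->1; v4 0->2; result 2.
  v8: runs — v6 0->2; v4 0->2; result 2.
  v10: runs — in5 -5->1; v7 0->2; result 2.
  v11: runs — v10 0->2; v8 0->2; result 2.
  v14: runs — v11 0->2; result 2.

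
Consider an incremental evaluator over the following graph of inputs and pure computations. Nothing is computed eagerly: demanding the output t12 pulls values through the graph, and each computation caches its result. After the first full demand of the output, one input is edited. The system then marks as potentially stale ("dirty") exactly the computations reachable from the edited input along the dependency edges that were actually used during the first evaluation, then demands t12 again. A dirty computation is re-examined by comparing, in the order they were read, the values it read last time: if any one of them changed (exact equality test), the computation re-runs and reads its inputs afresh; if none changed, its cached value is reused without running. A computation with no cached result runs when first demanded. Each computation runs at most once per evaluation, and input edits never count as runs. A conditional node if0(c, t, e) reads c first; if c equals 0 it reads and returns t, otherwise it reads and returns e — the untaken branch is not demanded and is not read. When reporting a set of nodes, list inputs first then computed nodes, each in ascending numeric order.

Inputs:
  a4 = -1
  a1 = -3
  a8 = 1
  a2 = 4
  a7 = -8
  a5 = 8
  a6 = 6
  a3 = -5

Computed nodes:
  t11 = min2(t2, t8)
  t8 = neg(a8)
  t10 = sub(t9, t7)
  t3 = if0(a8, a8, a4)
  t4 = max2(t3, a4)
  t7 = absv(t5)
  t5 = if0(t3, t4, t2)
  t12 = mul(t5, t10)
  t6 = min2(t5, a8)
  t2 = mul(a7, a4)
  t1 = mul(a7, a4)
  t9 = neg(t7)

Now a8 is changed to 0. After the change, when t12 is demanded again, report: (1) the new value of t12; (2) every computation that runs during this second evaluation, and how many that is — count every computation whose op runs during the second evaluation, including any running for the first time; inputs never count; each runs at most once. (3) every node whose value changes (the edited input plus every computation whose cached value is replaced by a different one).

t12 now evaluates to 0.
Run set: t3, t4, t5, t7, t9, t10, t12 (7 run).
Changed values: a8, t3, t5, t7, t9, t10, t12.
The important point: the flipped condition pulls in fresh nodes; t4 runs for the first time.

Initial pass — values computed on the first demand:
  t2 = mul(-8, -1) = 8
  t3 = if0(a8=1 -> else branch a4) = -1
  t5 = if0(t3=-1 -> else branch t2) = 8
  t7 = absv(8) = 8
  t9 = neg(8) = -8
  t10 = sub(-8, 8) = -16
  t12 = mul(8, -16) = -128

Second demand — change propagation:
  t3: re-runs because a8 1->0; new result 0.
  t4: newly demanded (no cache) — executes and yields 0.
  t5: re-runs because t3 -1->0; new result 0.
  t7: re-runs because t5 8->0; new result 0.
  t9: re-runs because t7 8->0; new result 0.
  t10: re-runs because t9 -8->0; t7 8->0; new result 0.
  t12: re-runs because t5 8->0; t10 -16->0; new result 0.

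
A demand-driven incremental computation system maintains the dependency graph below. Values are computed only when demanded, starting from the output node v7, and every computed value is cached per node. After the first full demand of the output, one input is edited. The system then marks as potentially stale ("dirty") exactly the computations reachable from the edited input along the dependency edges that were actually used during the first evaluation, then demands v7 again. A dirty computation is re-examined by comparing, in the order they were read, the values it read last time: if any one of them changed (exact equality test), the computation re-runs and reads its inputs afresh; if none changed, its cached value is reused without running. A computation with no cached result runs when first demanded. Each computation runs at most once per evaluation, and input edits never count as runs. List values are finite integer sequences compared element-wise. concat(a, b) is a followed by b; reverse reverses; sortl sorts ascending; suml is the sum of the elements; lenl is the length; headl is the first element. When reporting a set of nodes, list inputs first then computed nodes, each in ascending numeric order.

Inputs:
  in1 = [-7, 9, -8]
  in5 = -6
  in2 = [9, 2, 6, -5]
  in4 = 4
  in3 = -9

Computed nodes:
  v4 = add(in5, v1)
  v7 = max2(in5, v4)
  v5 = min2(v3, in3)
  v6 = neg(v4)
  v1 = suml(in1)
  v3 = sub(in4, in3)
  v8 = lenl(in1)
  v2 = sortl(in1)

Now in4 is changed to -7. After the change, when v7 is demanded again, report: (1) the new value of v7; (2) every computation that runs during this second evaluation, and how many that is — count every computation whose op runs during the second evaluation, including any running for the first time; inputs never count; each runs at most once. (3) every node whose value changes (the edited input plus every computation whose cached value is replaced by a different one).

First evaluation (everything demanded from the output):
  v1 = suml([-7, 9, -8]) = -6
  v4 = add(-6, -6) = -12
  v7 = max2(-6, -12) = -6

Propagation after the edit:
  in4 feeds no computation that the output demands — nothing is marked dirty and nothing runs.

Key observation: in4 is never demanded by the output, so the edit triggers no recomputation at all.

New value of v7: -6.
Computations that run: none — 0 in total.
Values that change: in4.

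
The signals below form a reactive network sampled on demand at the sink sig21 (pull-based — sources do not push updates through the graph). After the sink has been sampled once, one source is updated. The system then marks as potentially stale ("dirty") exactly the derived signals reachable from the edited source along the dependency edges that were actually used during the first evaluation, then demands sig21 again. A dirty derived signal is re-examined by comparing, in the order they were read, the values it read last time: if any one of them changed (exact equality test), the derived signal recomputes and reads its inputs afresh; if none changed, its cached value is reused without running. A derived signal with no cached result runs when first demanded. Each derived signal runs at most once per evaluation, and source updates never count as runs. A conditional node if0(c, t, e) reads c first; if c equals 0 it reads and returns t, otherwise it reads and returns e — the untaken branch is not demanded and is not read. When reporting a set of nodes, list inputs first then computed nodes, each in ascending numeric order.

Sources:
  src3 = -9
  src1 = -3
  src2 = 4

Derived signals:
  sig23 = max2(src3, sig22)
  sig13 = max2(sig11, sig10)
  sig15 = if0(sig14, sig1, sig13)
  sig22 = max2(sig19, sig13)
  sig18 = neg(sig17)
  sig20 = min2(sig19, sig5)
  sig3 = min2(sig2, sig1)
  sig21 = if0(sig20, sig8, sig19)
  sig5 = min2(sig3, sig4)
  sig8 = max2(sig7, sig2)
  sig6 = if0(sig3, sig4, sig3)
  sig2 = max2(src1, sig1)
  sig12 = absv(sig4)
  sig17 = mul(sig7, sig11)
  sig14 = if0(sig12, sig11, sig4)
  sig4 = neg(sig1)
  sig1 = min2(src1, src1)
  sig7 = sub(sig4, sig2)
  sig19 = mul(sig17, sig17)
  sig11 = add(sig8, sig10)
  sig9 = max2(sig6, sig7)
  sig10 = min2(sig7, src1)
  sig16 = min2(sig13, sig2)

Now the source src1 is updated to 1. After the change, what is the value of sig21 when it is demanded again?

Initial pass — values computed on the first demand:
  sig1 = min2(-3, -3) = -3
  sig2 = max2(-3, -3) = -3
  sig3 = min2(-3, -3) = -3
  sig4 = neg(-3) = 3
  sig5 = min2(-3, 3) = -3
  sig7 = sub(3, -3) = 6
  sig8 = max2(6, -3) = 6
  sig10 = min2(6, -3) = -3
  sig11 = add(6, -3) = 3
  sig17 = mul(6, 3) = 18
  sig19 = mul(18, 18) = 324
  sig20 = min2(324, -3) = -3
  sig21 = if0(sig20=-3 -> else branch sig19) = 324

Second demand — change propagation:
  sig1: re-runs because src1 -3->1; src1 -3->1; new result 1.
  sig2: re-runs because src1 -3->1; sig1 -3->1; new result 1.
  sig3: re-runs because sig2 -3->1; sig1 -3->1; new result 1.
  sig4: re-runs because sig1 -3->1; new result -1.
  sig5: re-runs because sig3 -3->1; sig4 3->-1; new result -1.
  sig7: re-runs because sig4 3->-1; sig2 -3->1; new result -2.
  sig8: re-runs because sig7 6->-2; sig2 -3->1; new result 1.
  sig10: re-runs because sig7 6->-2; src1 -3->1; new result -2.
  sig11: re-runs because sig8 6->1; sig10 -3->-2; new result -1.
  sig17: re-runs because sig7 6->-2; sig11 3->-1; new result 2.
  sig19: re-runs because sig17 18->2; sig17 18->2; new result 4.
  sig20: re-runs because sig19 324->4; sig5 -3->-1; new result -1.
  sig21: re-runs because sig20 -3->-1; sig19 324->4; new result 4.

sig21 now evaluates to 4.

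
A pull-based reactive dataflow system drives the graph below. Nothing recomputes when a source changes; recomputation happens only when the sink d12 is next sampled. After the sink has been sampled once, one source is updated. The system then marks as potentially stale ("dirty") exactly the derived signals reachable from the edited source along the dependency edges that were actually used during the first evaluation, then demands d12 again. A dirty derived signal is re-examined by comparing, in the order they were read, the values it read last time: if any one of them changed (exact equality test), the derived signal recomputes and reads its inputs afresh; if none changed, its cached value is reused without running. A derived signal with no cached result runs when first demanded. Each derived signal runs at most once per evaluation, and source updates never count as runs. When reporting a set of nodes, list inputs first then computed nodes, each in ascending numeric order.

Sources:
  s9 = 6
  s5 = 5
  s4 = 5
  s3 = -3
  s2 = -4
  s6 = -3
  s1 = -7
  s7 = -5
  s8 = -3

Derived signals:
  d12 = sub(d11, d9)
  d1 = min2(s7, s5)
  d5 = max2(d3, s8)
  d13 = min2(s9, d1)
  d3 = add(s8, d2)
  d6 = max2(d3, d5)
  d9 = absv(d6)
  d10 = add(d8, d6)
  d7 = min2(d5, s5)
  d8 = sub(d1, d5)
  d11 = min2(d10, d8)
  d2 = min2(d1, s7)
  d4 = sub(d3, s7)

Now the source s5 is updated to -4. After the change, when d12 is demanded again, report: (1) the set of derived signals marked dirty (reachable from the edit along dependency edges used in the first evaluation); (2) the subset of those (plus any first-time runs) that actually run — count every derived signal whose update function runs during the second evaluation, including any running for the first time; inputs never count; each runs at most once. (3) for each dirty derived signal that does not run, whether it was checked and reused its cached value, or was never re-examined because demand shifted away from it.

First evaluation (everything demanded from the output):
  d1 = min2(-5, 5) = -5
  d2 = min2(-5, -5) = -5
  d3 = add(-3, -5) = -8
  d5 = max2(-8, -3) = -3
  d6 = max2(-8, -3) = -3
  d8 = sub(-5, -3) = -2
  d9 = absv(-3) = 3
  d10 = add(-2, -3) = -5
  d11 = min2(-5, -2) = -5
  d12 = sub(-5, 3) = -8

Propagation after the edit:
  d1: runs — s5 5->-4; result -5 (same value as before).
  d2: checked — values it read are unchanged (d1 unchanged, s7 unchanged); reused cached -5 without running.
  d3: checked — values it read are unchanged (s8 unchanged, d2 unchanged); reused cached -8 without running.
  d5: checked — values it read are unchanged (d3 unchanged, s8 unchanged); reused cached -3 without running.
  d6: checked — values it read are unchanged (d3 unchanged, d5 unchanged); reused cached -3 without running.
  d8: checked — values it read are unchanged (d1 unchanged, d5 unchanged); reused cached -2 without running.
  d9: checked — values it read are unchanged (d6 unchanged); reused cached 3 without running.
  d10: checked — values it read are unchanged (d8 unchanged, d6 unchanged); reused cached -5 without running.
  d11: checked — values it read are unchanged (d10 unchanged, d8 unchanged); reused cached -5 without running.
  d12: checked — values it read are unchanged (d11 unchanged, d9 unchanged); reused cached -8 without running.

Key observation: the change is absorbed at d1 — it re-runs but produces the same value, and the output's value is unchanged.

Marked dirty: d1, d2, d3, d5, d6, d8, d9, d10, d11, d12.
Derived signals that run: d1 — 1 in total.
Checked but reused from cache: d2, d3, d5, d6, d8, d9, d10, d11, d12.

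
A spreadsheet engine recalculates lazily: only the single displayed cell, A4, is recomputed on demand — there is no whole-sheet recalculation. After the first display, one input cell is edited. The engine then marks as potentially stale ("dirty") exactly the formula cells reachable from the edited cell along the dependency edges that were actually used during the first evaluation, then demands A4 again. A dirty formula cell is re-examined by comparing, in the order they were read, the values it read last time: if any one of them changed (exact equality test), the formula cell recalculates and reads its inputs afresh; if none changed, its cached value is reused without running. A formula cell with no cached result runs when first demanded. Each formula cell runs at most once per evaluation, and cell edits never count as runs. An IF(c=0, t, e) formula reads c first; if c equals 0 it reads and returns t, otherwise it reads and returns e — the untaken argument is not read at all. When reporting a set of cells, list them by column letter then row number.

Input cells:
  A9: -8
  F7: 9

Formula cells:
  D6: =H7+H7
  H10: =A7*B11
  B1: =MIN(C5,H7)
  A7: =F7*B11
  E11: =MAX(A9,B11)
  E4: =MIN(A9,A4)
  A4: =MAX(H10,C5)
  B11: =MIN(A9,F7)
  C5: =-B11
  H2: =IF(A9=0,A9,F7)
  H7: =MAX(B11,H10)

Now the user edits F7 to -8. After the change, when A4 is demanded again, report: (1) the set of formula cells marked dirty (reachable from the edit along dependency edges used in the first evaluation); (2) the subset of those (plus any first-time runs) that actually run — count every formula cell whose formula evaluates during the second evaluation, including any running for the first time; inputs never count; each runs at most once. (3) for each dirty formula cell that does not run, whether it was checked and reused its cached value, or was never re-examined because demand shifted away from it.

Marked dirty: A4, A7, B11, C5, H10.
Formula cells that run: A4, A7, B11, H10 — 4 in total.
Checked but reused from cache: C5.
Key observation: the cutoff stops propagation at C5 — its inputs' values are unchanged, so it reuses its cache.

First evaluation (everything demanded from the output):
  B11 = MIN(-8, 9) = -8
  A7 = 9 * -8 = -72
  C5 = -(-8) = 8
  H10 = -72 * -8 = 576
  A4 = MAX(576, 8) = 576

Propagation after the edit:
  B11: runs — F7 9->-8; result -8 (same value as before).
  A7: runs — F7 9->-8; result 64.
  C5: checked — values it read are unchanged (B11 unchanged); reused cached 8 without running.
  H10: runs — A7 -72->64; result -512.
  A4: runs — H10 576->-512; result 8.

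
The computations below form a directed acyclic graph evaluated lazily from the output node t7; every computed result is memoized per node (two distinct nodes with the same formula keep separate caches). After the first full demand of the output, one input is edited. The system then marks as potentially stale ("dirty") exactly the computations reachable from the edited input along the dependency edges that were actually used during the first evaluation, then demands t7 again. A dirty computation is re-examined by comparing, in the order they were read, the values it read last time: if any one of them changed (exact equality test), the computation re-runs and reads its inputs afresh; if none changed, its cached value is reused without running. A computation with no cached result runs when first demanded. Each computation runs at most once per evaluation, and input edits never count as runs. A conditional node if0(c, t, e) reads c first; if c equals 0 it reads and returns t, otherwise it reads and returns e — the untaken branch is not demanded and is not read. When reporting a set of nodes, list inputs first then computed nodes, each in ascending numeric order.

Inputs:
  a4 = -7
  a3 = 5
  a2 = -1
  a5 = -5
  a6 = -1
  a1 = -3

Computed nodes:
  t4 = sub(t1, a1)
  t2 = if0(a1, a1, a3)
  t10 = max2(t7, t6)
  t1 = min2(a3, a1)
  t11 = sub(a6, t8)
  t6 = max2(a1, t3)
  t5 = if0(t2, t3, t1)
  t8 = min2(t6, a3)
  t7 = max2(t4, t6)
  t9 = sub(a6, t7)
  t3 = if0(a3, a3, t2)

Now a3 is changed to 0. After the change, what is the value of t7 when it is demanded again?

Demanding t7 again yields 0.
Note the branch switch — demand abandons t2, which is never re-examined.

First demand of the output computes:
  t1 = min2(5, -3) = -3
  t2 = if0(a1=-3 -> else branch a3) = 5
  t3 = if0(a3=5 -> else branch t2) = 5
  t4 = sub(-3, -3) = 0
  t6 = max2(-3, 5) = 5
  t7 = max2(0, 5) = 5

After the edit, cleaning proceeds:
  t1: a read changed (a3 5->0) — executes, giving -3 — identical to its old value.
  t2: stays stale; no demand reaches it after the flip.
  t3: a read changed (a3 5->0) — executes, giving 0.
  t4: dirty, but its reads are unchanged (t1 unchanged, a1 unchanged); cached 0 stands.
  t6: a read changed (t3 5->0) — executes, giving 0.
  t7: a read changed (t6 5->0) — executes, giving 0.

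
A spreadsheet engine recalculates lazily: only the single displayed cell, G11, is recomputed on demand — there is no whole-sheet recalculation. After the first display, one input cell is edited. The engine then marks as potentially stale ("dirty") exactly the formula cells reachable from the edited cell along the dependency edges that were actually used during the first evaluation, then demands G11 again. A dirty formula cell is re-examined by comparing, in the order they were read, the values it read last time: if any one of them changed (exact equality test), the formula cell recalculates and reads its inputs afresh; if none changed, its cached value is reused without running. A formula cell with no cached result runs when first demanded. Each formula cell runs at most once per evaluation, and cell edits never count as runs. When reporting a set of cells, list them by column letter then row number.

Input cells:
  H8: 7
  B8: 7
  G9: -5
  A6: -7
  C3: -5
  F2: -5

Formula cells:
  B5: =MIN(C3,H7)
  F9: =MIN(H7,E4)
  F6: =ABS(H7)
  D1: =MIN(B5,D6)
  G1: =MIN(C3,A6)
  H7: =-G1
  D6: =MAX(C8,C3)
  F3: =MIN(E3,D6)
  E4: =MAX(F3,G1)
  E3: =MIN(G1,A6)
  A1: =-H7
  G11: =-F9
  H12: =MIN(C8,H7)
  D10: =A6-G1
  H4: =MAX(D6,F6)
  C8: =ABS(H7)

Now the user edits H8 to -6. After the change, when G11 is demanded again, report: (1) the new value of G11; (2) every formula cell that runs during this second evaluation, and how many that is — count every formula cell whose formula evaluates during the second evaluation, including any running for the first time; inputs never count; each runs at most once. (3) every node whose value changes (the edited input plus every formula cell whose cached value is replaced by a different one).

New value of G11: 7.
Formula cells that run: none — 0 in total.
Values that change: H8.
Key observation: H8 is never demanded by the output, so the edit triggers no recomputation at all.

First evaluation (everything demanded from the output):
  G1 = MIN(-5, -7) = -7
  E3 = MIN(-7, -7) = -7
  H7 = -(-7) = 7
  C8 = ABS(7) = 7
  D6 = MAX(7, -5) = 7
  F3 = MIN(-7, 7) = -7
  E4 = MAX(-7, -7) = -7
  F9 = MIN(7, -7) = -7
  G11 = -(-7) = 7

Propagation after the edit:
  H8 feeds no computation that the output demands — nothing is marked dirty and nothing runs.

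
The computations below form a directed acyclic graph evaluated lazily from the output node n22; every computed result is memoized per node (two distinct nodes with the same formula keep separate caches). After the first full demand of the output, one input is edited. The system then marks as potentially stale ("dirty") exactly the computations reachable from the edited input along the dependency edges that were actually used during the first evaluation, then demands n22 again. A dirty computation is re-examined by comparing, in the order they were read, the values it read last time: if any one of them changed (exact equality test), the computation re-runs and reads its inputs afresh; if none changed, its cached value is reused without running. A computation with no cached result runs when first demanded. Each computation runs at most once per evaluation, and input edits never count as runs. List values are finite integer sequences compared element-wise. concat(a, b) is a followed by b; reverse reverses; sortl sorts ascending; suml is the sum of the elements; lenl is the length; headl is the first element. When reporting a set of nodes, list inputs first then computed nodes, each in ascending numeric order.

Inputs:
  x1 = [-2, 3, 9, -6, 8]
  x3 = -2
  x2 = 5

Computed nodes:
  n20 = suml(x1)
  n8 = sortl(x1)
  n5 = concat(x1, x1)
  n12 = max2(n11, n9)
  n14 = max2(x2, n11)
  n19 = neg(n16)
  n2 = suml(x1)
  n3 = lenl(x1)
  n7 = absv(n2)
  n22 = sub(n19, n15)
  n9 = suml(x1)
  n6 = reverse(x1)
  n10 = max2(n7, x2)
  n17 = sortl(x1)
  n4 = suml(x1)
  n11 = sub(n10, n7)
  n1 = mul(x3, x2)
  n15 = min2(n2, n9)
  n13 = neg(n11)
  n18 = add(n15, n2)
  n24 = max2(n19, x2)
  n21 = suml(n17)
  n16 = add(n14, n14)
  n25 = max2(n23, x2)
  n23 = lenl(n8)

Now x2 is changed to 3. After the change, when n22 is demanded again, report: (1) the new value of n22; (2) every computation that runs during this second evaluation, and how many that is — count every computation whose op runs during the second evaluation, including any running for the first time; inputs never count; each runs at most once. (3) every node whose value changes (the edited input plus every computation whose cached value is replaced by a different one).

Demanding n22 again yields -18.
5 computations run: n10, n14, n16, n19, n22.
The nodes whose values change: x2, n14, n16, n19, n22.
Note where the cutoff bites: n11 is checked, finds nothing changed, and keeps its cache.

First demand of the output computes:
  n2 = suml([-2, 3, 9, -6, 8]) = 12
  n7 = absv(12) = 12
  n9 = suml([-2, 3, 9, -6, 8]) = 12
  n10 = max2(12, 5) = 12
  n11 = sub(12, 12) = 0
  n14 = max2(5, 0) = 5
  n15 = min2(12, 12) = 12
  n16 = add(5, 5) = 10
  n19 = neg(10) = -10
  n22 = sub(-10, 12) = -22

After the edit, cleaning proceeds:
  n10: a read changed (x2 5->3) — executes, giving 12 — identical to its old value.
  n11: dirty, but its reads are unchanged (n10 unchanged, n7 unchanged); cached 0 stands.
  n14: a read changed (x2 5->3) — executes, giving 3.
  n16: a read changed (n14 5->3; n14 5->3) — executes, giving 6.
  n19: a read changed (n16 10->6) — executes, giving -6.
  n22: a read changed (n19 -10->-6) — executes, giving -18.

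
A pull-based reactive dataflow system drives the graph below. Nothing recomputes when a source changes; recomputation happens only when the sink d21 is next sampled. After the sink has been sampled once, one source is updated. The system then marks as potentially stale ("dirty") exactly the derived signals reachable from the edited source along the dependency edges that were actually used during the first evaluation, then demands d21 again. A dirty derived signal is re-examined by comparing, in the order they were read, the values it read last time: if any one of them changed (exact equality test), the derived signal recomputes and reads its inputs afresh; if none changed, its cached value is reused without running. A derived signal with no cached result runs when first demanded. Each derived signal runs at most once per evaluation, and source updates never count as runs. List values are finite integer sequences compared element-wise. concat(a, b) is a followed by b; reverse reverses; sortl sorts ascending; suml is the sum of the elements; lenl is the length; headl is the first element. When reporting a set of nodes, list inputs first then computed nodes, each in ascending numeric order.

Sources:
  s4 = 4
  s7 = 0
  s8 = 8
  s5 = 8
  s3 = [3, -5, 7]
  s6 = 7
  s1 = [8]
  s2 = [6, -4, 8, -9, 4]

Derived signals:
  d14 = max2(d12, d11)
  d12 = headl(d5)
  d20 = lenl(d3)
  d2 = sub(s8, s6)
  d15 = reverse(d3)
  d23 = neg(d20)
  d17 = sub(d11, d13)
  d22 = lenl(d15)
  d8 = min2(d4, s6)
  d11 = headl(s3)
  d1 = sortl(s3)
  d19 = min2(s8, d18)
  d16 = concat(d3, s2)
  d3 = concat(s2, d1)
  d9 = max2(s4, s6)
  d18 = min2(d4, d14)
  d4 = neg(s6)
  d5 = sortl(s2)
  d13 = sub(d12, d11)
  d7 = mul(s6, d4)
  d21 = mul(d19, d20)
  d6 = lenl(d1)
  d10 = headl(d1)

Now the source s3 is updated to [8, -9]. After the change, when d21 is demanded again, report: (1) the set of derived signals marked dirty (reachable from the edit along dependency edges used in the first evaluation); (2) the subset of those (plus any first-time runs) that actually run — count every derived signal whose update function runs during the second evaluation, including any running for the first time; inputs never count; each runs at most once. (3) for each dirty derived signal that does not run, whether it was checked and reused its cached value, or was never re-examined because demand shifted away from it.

First evaluation (everything demanded from the output):
  d1 = sortl([3, -5, 7]) = [-5, 3, 7]
  d3 = concat([6, -4, 8, -9, 4], [-5, 3, 7]) = [6, -4, 8, -9, 4, -5, 3, 7]
  d4 = neg(7) = -7
  d5 = sortl([6, -4, 8, -9, 4]) = [-9, -4, 4, 6, 8]
  d11 = headl([3, -5, 7]) = 3
  d12 = headl([-9, -4, 4, 6, 8]) = -9
  d14 = max2(-9, 3) = 3
  d18 = min2(-7, 3) = -7
  d19 = min2(8, -7) = -7
  d20 = lenl([6, -4, 8, -9, 4, -5, 3, 7]) = 8
  d21 = mul(-7, 8) = -56

Propagation after the edit:
  d1: runs — s3 [3, -5, 7]->[8, -9]; result [-9, 8].
  d3: runs — d1 [-5, 3, 7]->[-9, 8]; result [6, -4, 8, -9, 4, -9, 8].
  d11: runs — s3 [3, -5, 7]->[8, -9]; result 8.
  d14: runs — d11 3->8; result 8.
  d18: runs — d14 3->8; result -7 (same value as before).
  d19: checked — values it read are unchanged (s8 unchanged, d18 unchanged); reused cached -7 without running.
  d20: runs — d3 [6, -4, 8, -9, 4, -5, 3, 7]->[6, -4, 8, -9, 4, -9, 8]; result 7.
  d21: runs — d20 8->7; result -49.

Key observation: the cutoff stops propagation at d19 — its inputs' values are unchanged, so it reuses its cache.

Marked dirty: d1, d3, d11, d14, d18, d19, d20, d21.
Derived signals that run: d1, d3, d11, d14, d18, d20, d21 — 7 in total.
Checked but reused from cache: d19.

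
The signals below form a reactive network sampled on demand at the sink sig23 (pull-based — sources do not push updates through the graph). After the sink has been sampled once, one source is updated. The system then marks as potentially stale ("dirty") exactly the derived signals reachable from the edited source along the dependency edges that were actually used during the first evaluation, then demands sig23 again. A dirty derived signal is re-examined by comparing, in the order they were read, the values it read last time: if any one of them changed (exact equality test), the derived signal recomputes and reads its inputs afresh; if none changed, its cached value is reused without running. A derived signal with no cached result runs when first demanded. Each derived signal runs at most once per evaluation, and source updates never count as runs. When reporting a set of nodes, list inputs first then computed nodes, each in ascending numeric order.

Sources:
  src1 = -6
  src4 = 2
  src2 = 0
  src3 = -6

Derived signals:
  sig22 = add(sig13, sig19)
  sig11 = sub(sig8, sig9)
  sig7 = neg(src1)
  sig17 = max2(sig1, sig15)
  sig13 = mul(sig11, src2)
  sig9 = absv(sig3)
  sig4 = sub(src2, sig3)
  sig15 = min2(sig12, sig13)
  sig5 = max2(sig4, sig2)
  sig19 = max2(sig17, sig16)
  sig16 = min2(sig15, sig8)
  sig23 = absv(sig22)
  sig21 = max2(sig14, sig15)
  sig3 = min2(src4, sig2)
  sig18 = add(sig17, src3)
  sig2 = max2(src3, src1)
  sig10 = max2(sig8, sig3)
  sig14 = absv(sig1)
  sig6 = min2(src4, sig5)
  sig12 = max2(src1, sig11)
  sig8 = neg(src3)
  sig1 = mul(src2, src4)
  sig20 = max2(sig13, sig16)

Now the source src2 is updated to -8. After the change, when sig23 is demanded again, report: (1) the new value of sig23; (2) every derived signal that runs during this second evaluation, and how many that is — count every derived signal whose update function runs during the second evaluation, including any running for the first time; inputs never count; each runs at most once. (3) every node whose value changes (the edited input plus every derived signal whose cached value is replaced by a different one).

sig23 now evaluates to 0.
Run set: sig1, sig13, sig17 (3 run).
Changed values: src2, sig1.
The important point: at sig15 every value read last time is unchanged, so the dirty flag clears without a run.

Initial pass — values computed on the first demand:
  sig1 = mul(0, 2) = 0
  sig2 = max2(-6, -6) = -6
  sig3 = min2(2, -6) = -6
  sig8 = neg(-6) = 6
  sig9 = absv(-6) = 6
  sig11 = sub(6, 6) = 0
  sig12 = max2(-6, 0) = 0
  sig13 = mul(0, 0) = 0
  sig15 = min2(0, 0) = 0
  sig16 = min2(0, 6) = 0
  sig17 = max2(0, 0) = 0
  sig19 = max2(0, 0) = 0
  sig22 = add(0, 0) = 0
  sig23 = absv(0) = 0

Second demand — change propagation:
  sig1: re-runs because src2 0->-8; new result -16.
  sig13: re-runs because src2 0->-8; new result 0 (unchanged).
  sig15: re-examined; everything it read last time is the same (sig12 unchanged, sig13 unchanged) — cache 0 kept, no run.
  sig16: re-examined; everything it read last time is the same (sig15 unchanged, sig8 unchanged) — cache 0 kept, no run.
  sig17: re-runs because sig1 0->-16; new result 0 (unchanged).
  sig19: re-examined; everything it read last time is the same (sig17 unchanged, sig16 unchanged) — cache 0 kept, no run.
  sig22: re-examined; everything it read last time is the same (sig13 unchanged, sig19 unchanged) — cache 0 kept, no run.
  sig23: re-examined; everything it read last time is the same (sig22 unchanged) — cache 0 kept, no run.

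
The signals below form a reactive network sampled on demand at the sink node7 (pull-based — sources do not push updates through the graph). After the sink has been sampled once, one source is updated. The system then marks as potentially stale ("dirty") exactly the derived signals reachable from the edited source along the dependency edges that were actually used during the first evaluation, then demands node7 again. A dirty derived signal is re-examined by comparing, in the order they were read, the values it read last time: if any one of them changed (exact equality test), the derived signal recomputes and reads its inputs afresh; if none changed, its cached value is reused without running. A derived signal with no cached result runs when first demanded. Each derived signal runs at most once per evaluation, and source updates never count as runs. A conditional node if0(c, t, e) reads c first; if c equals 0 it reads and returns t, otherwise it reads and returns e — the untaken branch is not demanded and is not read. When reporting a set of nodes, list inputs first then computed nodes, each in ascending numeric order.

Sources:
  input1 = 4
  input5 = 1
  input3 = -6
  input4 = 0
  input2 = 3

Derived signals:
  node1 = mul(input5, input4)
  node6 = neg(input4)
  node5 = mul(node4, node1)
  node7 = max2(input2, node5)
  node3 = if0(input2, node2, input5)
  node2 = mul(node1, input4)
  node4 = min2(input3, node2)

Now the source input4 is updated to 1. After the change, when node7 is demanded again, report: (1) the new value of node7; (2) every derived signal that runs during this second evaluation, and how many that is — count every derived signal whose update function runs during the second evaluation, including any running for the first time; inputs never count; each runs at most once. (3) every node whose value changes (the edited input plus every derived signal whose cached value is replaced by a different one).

node7 now evaluates to 3.
Run set: node1, node2, node4, node5, node7 (5 run).
Changed values: input4, node1, node2, node5.

Initial pass — values computed on the first demand:
  node1 = mul(1, 0) = 0
  node2 = mul(0, 0) = 0
  node4 = min2(-6, 0) = -6
  node5 = mul(-6, 0) = 0
  node7 = max2(3, 0) = 3

Second demand — change propagation:
  node1: re-runs because input4 0->1; new result 1.
  node2: re-runs because node1 0->1; input4 0->1; new result 1.
  node4: re-runs because node2 0->1; new result -6 (unchanged).
  node5: re-runs because node1 0->1; new result -6.
  node7: re-runs because node5 0->-6; new result 3 (unchanged).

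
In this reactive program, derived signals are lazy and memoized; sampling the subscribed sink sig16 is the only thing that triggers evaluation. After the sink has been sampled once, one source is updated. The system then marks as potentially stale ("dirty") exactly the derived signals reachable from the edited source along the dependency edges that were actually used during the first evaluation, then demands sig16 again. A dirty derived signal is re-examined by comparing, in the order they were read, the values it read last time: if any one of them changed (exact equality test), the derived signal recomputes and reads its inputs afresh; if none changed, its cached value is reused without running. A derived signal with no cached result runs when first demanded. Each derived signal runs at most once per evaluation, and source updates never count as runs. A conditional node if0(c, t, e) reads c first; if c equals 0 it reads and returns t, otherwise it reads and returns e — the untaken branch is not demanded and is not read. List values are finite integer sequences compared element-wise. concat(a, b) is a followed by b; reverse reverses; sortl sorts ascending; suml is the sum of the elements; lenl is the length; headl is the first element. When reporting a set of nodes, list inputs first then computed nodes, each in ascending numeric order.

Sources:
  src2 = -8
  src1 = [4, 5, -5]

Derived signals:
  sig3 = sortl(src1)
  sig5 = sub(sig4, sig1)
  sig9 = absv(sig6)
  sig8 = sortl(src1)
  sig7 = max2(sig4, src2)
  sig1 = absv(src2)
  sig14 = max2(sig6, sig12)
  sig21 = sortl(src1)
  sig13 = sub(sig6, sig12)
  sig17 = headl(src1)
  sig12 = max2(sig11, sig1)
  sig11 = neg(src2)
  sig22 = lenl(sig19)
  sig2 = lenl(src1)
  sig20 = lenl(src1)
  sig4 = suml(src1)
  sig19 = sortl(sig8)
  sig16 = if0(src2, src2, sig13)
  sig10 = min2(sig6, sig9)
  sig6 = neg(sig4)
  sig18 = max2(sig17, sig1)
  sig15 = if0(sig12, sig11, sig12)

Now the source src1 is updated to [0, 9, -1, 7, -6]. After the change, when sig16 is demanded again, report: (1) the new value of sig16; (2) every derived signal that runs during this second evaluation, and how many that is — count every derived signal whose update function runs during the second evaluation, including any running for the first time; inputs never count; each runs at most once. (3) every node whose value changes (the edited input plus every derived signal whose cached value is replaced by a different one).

Demanding sig16 again yields -17.
4 derived signals run: sig4, sig6, sig13, sig16.
The nodes whose values change: src1, sig4, sig6, sig13, sig16.

First demand of the output computes:
  sig1 = absv(-8) = 8
  sig4 = suml([4, 5, -5]) = 4
  sig6 = neg(4) = -4
  sig11 = neg(-8) = 8
  sig12 = max2(8, 8) = 8
  sig13 = sub(-4, 8) = -12
  sig16 = if0(src2=-8 -> else branch sig13) = -12

After the edit, cleaning proceeds:
  sig4: a read changed (src1 [4, 5, -5]->[0, 9, -1, 7, -6]) — executes, giving 9.
  sig6: a read changed (sig4 4->9) — executes, giving -9.
  sig13: a read changed (sig6 -4->-9) — executes, giving -17.
  sig16: a read changed (sig13 -12->-17) — executes, giving -17.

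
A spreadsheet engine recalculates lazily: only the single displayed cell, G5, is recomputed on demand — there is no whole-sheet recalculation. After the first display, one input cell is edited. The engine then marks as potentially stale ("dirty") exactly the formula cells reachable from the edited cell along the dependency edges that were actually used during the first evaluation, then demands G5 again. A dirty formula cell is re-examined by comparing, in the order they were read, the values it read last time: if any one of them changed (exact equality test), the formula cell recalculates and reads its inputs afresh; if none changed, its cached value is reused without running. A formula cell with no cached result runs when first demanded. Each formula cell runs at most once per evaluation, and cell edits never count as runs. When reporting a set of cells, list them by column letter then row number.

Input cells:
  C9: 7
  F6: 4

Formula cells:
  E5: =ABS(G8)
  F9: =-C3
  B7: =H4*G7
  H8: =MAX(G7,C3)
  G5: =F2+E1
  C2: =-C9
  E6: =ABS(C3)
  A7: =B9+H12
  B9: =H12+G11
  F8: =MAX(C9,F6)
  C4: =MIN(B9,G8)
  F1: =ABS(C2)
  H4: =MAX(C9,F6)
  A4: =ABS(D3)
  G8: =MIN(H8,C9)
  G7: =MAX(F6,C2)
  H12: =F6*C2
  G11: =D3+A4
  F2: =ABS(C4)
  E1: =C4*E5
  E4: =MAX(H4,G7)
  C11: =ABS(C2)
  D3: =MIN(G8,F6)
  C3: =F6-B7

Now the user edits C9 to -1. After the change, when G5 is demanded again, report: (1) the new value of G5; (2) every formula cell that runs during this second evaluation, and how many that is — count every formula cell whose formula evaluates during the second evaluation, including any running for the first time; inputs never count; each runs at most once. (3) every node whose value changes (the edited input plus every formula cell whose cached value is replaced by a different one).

New value of G5: 0.
Formula cells that run: A4, B7, B9, C2, C3, C4, D3, E1, E5, F2, G5, G7, G8, G11, H4, H8, H12 — 17 in total.
Values that change: A4, B7, B9, C2, C3, C4, C9, D3, E1, E5, F2, G5, G8, G11, H4, H12.

First evaluation (everything demanded from the output):
  C2 = -(7) = -7
  G7 = MAX(4, -7) = 4
  H4 = MAX(7, 4) = 7
  B7 = 7 * 4 = 28
  C3 = 4 - 28 = -24
  H8 = MAX(4, -24) = 4
  G8 = MIN(4, 7) = 4
  D3 = MIN(4, 4) = 4
  A4 = ABS(4) = 4
  E5 = ABS(4) = 4
  G11 = 4 + 4 = 8
  H12 = 4 * -7 = -28
  B9 = -28 + 8 = -20
  C4 = MIN(-20, 4) = -20
  E1 = -20 * 4 = -80
  F2 = ABS(-20) = 20
  G5 = 20 + -80 = -60

Propagation after the edit:
  C2: runs — C9 7->-1; result 1.
  G7: runs — C2 -7->1; result 4 (same value as before).
  H4: runs — C9 7->-1; result 4.
  B7: runs — H4 7->4; result 16.
  C3: runs — B7 28->16; result -12.
  H8: runs — C3 -24->-12; result 4 (same value as before).
  G8: runs — C9 7->-1; result -1.
  D3: runs — G8 4->-1; result -1.
  A4: runs — D3 4->-1; result 1.
  E5: runs — G8 4->-1; result 1.
  G11: runs — D3 4->-1; A4 4->1; result 0.
  H12: runs — C2 -7->1; result 4.
  B9: runs — H12 -28->4; G11 8->0; result 4.
  C4: runs — B9 -20->4; G8 4->-1; result -1.
  E1: runs — C4 -20->-1; E5 4->1; result -1.
  F2: runs — C4 -20->-1; result 1.
  G5: runs — F2 20->1; E1 -80->-1; result 0.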